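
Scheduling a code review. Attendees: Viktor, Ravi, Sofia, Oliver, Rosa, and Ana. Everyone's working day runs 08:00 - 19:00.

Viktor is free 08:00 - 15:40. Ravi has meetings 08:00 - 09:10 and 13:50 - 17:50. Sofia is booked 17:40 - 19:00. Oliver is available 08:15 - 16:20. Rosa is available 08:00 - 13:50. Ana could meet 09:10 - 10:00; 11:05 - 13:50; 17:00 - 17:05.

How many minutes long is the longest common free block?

165

Viktor free: 08:00-15:40.
Ravi free: 09:10-13:50, 17:50-19:00 (invert busy blocks within the working day).
Sofia free: 08:00-17:40 (invert busy blocks within the working day).
Oliver free: 08:15-16:20.
Rosa free: 08:00-13:50.
Ana free: 09:10-10:00, 11:05-13:50, 17:00-17:05.
Viktor ∩ Ravi: 09:10-13:50.
Viktor ∩ Ravi ∩ Sofia: 09:10-13:50.
Viktor ∩ Ravi ∩ Sofia ∩ Oliver: 09:10-13:50.
Viktor ∩ Ravi ∩ Sofia ∩ Oliver ∩ Rosa: 09:10-13:50.
Viktor ∩ Ravi ∩ Sofia ∩ Oliver ∩ Rosa ∩ Ana: 09:10-10:00, 11:05-13:50.
The longest is 11:05-13:50 at 165 minutes.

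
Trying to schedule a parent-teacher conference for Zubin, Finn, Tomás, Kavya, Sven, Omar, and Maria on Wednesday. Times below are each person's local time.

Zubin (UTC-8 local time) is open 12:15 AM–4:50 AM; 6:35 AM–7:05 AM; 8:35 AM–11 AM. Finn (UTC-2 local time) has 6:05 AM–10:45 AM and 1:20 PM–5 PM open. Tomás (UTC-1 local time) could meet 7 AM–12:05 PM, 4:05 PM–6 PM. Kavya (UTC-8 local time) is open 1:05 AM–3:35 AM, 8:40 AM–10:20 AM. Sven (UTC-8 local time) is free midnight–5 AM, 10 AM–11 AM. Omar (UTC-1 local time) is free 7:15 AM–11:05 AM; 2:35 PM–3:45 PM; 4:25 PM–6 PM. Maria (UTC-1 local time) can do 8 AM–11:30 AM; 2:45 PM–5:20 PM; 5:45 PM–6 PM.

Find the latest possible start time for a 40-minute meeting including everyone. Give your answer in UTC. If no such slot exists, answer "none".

10:55

Zubin in UTC: 08:15-12:50, 14:35-15:05, 16:35-19:00 (add 8h to convert from UTC-8).
Finn in UTC: 08:05-12:45, 15:20-19:00 (add 2h to convert from UTC-2).
Tomás in UTC: 08:00-13:05, 17:05-19:00 (add 1h to convert from UTC-1).
Kavya in UTC: 09:05-11:35, 16:40-18:20 (add 8h to convert from UTC-8).
Sven in UTC: 08:00-13:00, 18:00-19:00 (add 8h to convert from UTC-8).
Omar in UTC: 08:15-12:05, 15:35-16:45, 17:25-19:00 (add 1h to convert from UTC-1).
Maria in UTC: 09:00-12:30, 15:45-18:20, 18:45-19:00 (add 1h to convert from UTC-1).
Zubin ∩ Finn: 08:15-12:45, 16:35-19:00.
Zubin ∩ Finn ∩ Tomás: 08:15-12:45, 17:05-19:00.
Zubin ∩ Finn ∩ Tomás ∩ Kavya: 09:05-11:35, 17:05-18:20.
Zubin ∩ Finn ∩ Tomás ∩ Kavya ∩ Sven: 09:05-11:35, 18:00-18:20.
Zubin ∩ Finn ∩ Tomás ∩ Kavya ∩ Sven ∩ Omar: 09:05-11:35, 18:00-18:20.
Zubin ∩ Finn ∩ Tomás ∩ Kavya ∩ Sven ∩ Omar ∩ Maria: 09:05-11:35, 18:00-18:20.
So the common availability across everyone is 09:05-11:35, 18:00-18:20.
The last common window of at least 40 minutes is 09:05-11:35; a 40-minute meeting can start as late as 10:55 and still end by 11:35.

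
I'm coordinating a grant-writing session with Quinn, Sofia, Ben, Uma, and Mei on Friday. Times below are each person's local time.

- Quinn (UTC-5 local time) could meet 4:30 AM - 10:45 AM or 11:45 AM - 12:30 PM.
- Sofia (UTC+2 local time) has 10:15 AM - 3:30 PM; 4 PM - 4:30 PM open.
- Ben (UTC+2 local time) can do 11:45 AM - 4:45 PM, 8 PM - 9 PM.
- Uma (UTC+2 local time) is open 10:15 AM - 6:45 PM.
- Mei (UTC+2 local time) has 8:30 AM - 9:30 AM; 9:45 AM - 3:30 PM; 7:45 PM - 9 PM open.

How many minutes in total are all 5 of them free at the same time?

225

Quinn in UTC: 09:30-15:45, 16:45-17:30 (add 5h to convert from UTC-5).
Sofia in UTC: 08:15-13:30, 14:00-14:30 (subtract 2h to convert from UTC+2).
Ben in UTC: 09:45-14:45, 18:00-19:00 (subtract 2h to convert from UTC+2).
Uma in UTC: 08:15-16:45 (subtract 2h to convert from UTC+2).
Mei in UTC: 06:30-07:30, 07:45-13:30, 17:45-19:00 (subtract 2h to convert from UTC+2).
Quinn ∩ Sofia: 09:30-13:30, 14:00-14:30.
Quinn ∩ Sofia ∩ Ben: 09:45-13:30, 14:00-14:30.
Quinn ∩ Sofia ∩ Ben ∩ Uma: 09:45-13:30, 14:00-14:30.
Quinn ∩ Sofia ∩ Ben ∩ Uma ∩ Mei: 09:45-13:30.
So the common availability across everyone is 09:45-13:30.
That's a single block of 225 minutes.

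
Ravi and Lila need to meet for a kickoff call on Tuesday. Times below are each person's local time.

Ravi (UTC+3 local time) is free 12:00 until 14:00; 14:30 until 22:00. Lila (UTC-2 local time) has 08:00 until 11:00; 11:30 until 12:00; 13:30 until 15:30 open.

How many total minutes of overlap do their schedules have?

Ravi in UTC: 09:00-11:00, 11:30-19:00 (subtract 3h to convert from UTC+3).
Lila in UTC: 10:00-13:00, 13:30-14:00, 15:30-17:30 (add 2h to convert from UTC-2).
Ravi ∩ Lila: 10:00-11:00, 11:30-13:00, 13:30-14:00, 15:30-17:30.
So the common availability across everyone is 10:00-11:00, 11:30-13:00, 13:30-14:00, 15:30-17:30.
Summing the common windows: 60 + 90 + 30 + 120 = 300 minutes.

300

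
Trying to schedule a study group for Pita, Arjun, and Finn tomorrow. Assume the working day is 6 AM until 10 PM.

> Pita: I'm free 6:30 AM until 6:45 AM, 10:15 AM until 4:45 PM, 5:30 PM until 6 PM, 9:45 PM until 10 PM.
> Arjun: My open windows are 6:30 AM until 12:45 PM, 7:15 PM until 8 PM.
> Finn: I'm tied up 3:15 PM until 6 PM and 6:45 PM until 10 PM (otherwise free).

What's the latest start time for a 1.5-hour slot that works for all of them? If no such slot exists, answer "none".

Pita free: 06:30-06:45, 10:15-16:45, 17:30-18:00, 21:45-22:00.
Arjun free: 06:30-12:45, 19:15-20:00.
Finn free: 06:00-15:15, 18:00-18:45 (invert busy blocks within the working day).
Pita ∩ Arjun: 06:30-06:45, 10:15-12:45.
Pita ∩ Arjun ∩ Finn: 06:30-06:45, 10:15-12:45.
So the common availability across everyone is 06:30-06:45, 10:15-12:45.
The last common window of at least 90 minutes is 10:15-12:45; a 90-minute meeting can start as late as 11:15 and still end by 12:45.

11:15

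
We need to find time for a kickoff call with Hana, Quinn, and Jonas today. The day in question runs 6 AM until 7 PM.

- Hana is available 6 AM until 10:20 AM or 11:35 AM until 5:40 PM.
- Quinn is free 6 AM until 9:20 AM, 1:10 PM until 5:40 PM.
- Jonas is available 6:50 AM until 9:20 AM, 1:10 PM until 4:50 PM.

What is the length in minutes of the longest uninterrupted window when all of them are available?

Hana ∩ Quinn: 06:00-09:20, 13:10-17:40.
Hana ∩ Quinn ∩ Jonas: 06:50-09:20, 13:10-16:50.
The longest is 13:10-16:50 at 220 minutes.

220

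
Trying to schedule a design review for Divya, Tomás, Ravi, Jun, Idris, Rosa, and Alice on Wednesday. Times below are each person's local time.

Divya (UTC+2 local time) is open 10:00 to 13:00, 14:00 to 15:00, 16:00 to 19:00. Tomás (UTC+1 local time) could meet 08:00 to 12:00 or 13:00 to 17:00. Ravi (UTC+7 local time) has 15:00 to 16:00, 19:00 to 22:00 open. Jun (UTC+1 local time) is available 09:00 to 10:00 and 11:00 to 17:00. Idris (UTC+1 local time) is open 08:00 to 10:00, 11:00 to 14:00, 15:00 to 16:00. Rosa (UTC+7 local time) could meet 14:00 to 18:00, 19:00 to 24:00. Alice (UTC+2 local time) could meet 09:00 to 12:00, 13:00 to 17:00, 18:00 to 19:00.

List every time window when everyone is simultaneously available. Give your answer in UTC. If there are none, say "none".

Divya in UTC: 08:00-11:00, 12:00-13:00, 14:00-17:00 (subtract 2h to convert from UTC+2).
Tomás in UTC: 07:00-11:00, 12:00-16:00 (subtract 1h to convert from UTC+1).
Ravi in UTC: 08:00-09:00, 12:00-15:00 (subtract 7h to convert from UTC+7).
Jun in UTC: 08:00-09:00, 10:00-16:00 (subtract 1h to convert from UTC+1).
Idris in UTC: 07:00-09:00, 10:00-13:00, 14:00-15:00 (subtract 1h to convert from UTC+1).
Rosa in UTC: 07:00-11:00, 12:00-17:00 (subtract 7h to convert from UTC+7).
Alice in UTC: 07:00-10:00, 11:00-15:00, 16:00-17:00 (subtract 2h to convert from UTC+2).
Divya ∩ Tomás: 08:00-11:00, 12:00-13:00, 14:00-16:00.
Divya ∩ Tomás ∩ Ravi: 08:00-09:00, 12:00-13:00, 14:00-15:00.
Divya ∩ Tomás ∩ Ravi ∩ Jun: 08:00-09:00, 12:00-13:00, 14:00-15:00.
Divya ∩ Tomás ∩ Ravi ∩ Jun ∩ Idris: 08:00-09:00, 12:00-13:00, 14:00-15:00.
Divya ∩ Tomás ∩ Ravi ∩ Jun ∩ Idris ∩ Rosa: 08:00-09:00, 12:00-13:00, 14:00-15:00.
Divya ∩ Tomás ∩ Ravi ∩ Jun ∩ Idris ∩ Rosa ∩ Alice: 08:00-09:00, 12:00-13:00, 14:00-15:00.

08:00-09:00, 12:00-13:00, 14:00-15:00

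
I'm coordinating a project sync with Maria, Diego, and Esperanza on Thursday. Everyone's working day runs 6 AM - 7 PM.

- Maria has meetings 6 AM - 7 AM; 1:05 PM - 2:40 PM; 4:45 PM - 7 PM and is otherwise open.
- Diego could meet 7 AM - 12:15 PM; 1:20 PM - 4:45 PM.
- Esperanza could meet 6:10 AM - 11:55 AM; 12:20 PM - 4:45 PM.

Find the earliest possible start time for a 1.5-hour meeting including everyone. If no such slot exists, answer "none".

Maria free: 07:00-13:05, 14:40-16:45 (invert busy blocks within the working day).
Diego free: 07:00-12:15, 13:20-16:45.
Esperanza free: 06:10-11:55, 12:20-16:45.
Maria ∩ Diego: 07:00-12:15, 14:40-16:45.
Maria ∩ Diego ∩ Esperanza: 07:00-11:55, 14:40-16:45.
The first common window of at least 90 minutes is 07:00-11:55, so the earliest start is 07:00.

07:00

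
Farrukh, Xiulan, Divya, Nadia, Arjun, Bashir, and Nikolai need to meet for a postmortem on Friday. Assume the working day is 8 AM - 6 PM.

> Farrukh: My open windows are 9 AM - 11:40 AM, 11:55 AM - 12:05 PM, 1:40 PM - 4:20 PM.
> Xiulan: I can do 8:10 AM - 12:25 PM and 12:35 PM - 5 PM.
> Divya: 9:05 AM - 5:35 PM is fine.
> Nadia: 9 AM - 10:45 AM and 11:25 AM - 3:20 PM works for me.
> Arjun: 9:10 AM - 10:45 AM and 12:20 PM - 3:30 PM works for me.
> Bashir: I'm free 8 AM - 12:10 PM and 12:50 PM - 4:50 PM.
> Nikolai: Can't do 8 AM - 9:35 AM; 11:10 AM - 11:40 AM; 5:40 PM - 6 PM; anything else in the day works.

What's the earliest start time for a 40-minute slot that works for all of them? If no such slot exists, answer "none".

Farrukh free: 09:00-11:40, 11:55-12:05, 13:40-16:20.
Xiulan free: 08:10-12:25, 12:35-17:00.
Divya free: 09:05-17:35.
Nadia free: 09:00-10:45, 11:25-15:20.
Arjun free: 09:10-10:45, 12:20-15:30.
Bashir free: 08:00-12:10, 12:50-16:50.
Nikolai free: 09:35-11:10, 11:40-17:40 (invert busy blocks within the working day).
Farrukh ∩ Xiulan: 09:00-11:40, 11:55-12:05, 13:40-16:20.
Farrukh ∩ Xiulan ∩ Divya: 09:05-11:40, 11:55-12:05, 13:40-16:20.
Farrukh ∩ Xiulan ∩ Divya ∩ Nadia: 09:05-10:45, 11:25-11:40, 11:55-12:05, 13:40-15:20.
Farrukh ∩ Xiulan ∩ Divya ∩ Nadia ∩ Arjun: 09:10-10:45, 13:40-15:20.
Farrukh ∩ Xiulan ∩ Divya ∩ Nadia ∩ Arjun ∩ Bashir: 09:10-10:45, 13:40-15:20.
Farrukh ∩ Xiulan ∩ Divya ∩ Nadia ∩ Arjun ∩ Bashir ∩ Nikolai: 09:35-10:45, 13:40-15:20.
So the common availability across everyone is 09:35-10:45, 13:40-15:20.
The first common window of at least 40 minutes is 09:35-10:45, so the earliest start is 09:35.

09:35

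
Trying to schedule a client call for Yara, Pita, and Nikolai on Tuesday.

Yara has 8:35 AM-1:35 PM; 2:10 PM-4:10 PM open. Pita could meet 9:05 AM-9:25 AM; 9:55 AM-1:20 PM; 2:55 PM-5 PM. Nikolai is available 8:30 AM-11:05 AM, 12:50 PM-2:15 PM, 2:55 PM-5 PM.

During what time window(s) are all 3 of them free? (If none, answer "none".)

Yara ∩ Pita: 09:05-09:25, 09:55-13:20, 14:55-16:10.
Yara ∩ Pita ∩ Nikolai: 09:05-09:25, 09:55-11:05, 12:50-13:20, 14:55-16:10.

09:05-09:25, 09:55-11:05, 12:50-13:20, 14:55-16:10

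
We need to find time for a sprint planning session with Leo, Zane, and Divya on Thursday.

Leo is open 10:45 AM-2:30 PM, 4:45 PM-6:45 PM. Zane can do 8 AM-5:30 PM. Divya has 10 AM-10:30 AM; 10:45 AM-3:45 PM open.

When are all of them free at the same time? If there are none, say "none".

10:45-14:30

Leo ∩ Zane: 10:45-14:30, 16:45-17:30.
Leo ∩ Zane ∩ Divya: 10:45-14:30.
So the common availability across everyone is 10:45-14:30.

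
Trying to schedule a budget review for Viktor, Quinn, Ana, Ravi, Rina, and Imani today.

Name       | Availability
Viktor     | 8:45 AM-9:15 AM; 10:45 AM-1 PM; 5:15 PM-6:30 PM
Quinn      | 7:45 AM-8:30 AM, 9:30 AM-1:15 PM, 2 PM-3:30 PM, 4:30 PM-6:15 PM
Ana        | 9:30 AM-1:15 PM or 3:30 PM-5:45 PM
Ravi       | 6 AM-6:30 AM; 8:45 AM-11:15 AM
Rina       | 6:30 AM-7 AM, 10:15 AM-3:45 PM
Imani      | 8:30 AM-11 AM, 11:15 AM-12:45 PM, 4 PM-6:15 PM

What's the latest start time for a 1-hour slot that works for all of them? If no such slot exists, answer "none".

Viktor ∩ Quinn: 10:45-13:00, 17:15-18:15.
Viktor ∩ Quinn ∩ Ana: 10:45-13:00, 17:15-17:45.
Viktor ∩ Quinn ∩ Ana ∩ Ravi: 10:45-11:15.
Viktor ∩ Quinn ∩ Ana ∩ Ravi ∩ Rina: 10:45-11:15.
Viktor ∩ Quinn ∩ Ana ∩ Ravi ∩ Rina ∩ Imani: 10:45-11:00.
No common window is at least 60 minutes long.

none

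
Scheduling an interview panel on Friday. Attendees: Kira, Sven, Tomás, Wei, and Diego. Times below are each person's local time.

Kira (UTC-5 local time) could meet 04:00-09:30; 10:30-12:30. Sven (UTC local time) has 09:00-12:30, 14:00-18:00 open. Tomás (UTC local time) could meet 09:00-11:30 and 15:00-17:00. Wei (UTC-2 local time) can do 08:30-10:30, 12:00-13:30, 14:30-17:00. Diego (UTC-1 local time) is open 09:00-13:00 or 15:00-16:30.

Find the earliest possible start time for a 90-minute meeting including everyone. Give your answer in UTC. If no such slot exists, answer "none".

none

Kira in UTC: 09:00-14:30, 15:30-17:30 (add 5h to convert from UTC-5).
Sven in UTC: 09:00-12:30, 14:00-18:00.
Tomás in UTC: 09:00-11:30, 15:00-17:00.
Wei in UTC: 10:30-12:30, 14:00-15:30, 16:30-19:00 (add 2h to convert from UTC-2).
Diego in UTC: 10:00-14:00, 16:00-17:30 (add 1h to convert from UTC-1).
Kira ∩ Sven: 09:00-12:30, 14:00-14:30, 15:30-17:30.
Kira ∩ Sven ∩ Tomás: 09:00-11:30, 15:30-17:00.
Kira ∩ Sven ∩ Tomás ∩ Wei: 10:30-11:30, 16:30-17:00.
Kira ∩ Sven ∩ Tomás ∩ Wei ∩ Diego: 10:30-11:30, 16:30-17:00.
So the common availability across everyone is 10:30-11:30, 16:30-17:00.
No common window is at least 90 minutes long.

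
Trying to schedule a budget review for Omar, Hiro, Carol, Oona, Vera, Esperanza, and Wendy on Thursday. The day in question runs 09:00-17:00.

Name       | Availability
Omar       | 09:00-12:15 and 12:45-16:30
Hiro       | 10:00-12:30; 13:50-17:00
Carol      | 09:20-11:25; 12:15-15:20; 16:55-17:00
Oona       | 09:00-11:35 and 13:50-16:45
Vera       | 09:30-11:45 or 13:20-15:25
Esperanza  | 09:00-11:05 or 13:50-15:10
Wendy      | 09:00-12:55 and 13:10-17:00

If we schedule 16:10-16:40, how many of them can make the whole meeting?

Hiro, Oona, and Wendy can make the full 16:10-16:40 slot — that's 3.

3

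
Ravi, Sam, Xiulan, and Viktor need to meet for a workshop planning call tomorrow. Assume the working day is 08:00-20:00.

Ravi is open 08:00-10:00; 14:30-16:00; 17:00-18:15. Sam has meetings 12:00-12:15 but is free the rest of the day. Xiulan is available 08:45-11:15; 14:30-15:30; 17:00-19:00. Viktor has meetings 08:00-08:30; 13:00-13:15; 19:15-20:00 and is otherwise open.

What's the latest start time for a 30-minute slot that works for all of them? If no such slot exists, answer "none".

17:45

Ravi free: 08:00-10:00, 14:30-16:00, 17:00-18:15.
Sam free: 08:00-12:00, 12:15-20:00 (invert busy blocks within the working day).
Xiulan free: 08:45-11:15, 14:30-15:30, 17:00-19:00.
Viktor free: 08:30-13:00, 13:15-19:15 (invert busy blocks within the working day).
Ravi ∩ Sam: 08:00-10:00, 14:30-16:00, 17:00-18:15.
Ravi ∩ Sam ∩ Xiulan: 08:45-10:00, 14:30-15:30, 17:00-18:15.
Ravi ∩ Sam ∩ Xiulan ∩ Viktor: 08:45-10:00, 14:30-15:30, 17:00-18:15.
The last common window of at least 30 minutes is 17:00-18:15; a 30-minute meeting can start as late as 17:45 and still end by 18:15.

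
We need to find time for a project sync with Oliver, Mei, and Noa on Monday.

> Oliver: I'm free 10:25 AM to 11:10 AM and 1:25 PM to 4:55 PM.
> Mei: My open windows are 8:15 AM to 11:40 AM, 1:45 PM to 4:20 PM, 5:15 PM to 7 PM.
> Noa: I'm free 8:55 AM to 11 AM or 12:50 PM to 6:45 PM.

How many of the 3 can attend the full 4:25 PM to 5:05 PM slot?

Noa can make the full 16:25-17:05 slot — that's 1.

1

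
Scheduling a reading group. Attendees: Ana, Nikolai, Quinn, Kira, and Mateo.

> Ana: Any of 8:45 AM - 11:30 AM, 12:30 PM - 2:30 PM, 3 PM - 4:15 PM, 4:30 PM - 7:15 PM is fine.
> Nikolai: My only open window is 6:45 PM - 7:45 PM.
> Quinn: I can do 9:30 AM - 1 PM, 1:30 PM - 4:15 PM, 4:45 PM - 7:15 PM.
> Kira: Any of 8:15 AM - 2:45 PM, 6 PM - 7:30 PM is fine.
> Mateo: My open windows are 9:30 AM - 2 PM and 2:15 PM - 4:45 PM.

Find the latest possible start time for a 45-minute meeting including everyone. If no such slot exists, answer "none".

none

Ana ∩ Nikolai: 18:45-19:15.
Ana ∩ Nikolai ∩ Quinn: 18:45-19:15.
Ana ∩ Nikolai ∩ Quinn ∩ Kira: 18:45-19:15.
Ana ∩ Nikolai ∩ Quinn ∩ Kira ∩ Mateo: ∅.
There is no time when everyone is free.
No common window is at least 45 minutes long.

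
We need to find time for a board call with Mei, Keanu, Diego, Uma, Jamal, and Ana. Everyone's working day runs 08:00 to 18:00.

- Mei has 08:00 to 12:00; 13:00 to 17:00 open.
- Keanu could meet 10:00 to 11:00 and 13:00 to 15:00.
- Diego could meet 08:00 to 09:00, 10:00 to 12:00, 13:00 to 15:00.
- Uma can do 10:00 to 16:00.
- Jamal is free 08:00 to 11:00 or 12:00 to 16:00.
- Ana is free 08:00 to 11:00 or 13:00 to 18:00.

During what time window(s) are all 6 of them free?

Mei ∩ Keanu: 10:00-11:00, 13:00-15:00.
Mei ∩ Keanu ∩ Diego: 10:00-11:00, 13:00-15:00.
Mei ∩ Keanu ∩ Diego ∩ Uma: 10:00-11:00, 13:00-15:00.
Mei ∩ Keanu ∩ Diego ∩ Uma ∩ Jamal: 10:00-11:00, 13:00-15:00.
Mei ∩ Keanu ∩ Diego ∩ Uma ∩ Jamal ∩ Ana: 10:00-11:00, 13:00-15:00.

10:00-11:00, 13:00-15:00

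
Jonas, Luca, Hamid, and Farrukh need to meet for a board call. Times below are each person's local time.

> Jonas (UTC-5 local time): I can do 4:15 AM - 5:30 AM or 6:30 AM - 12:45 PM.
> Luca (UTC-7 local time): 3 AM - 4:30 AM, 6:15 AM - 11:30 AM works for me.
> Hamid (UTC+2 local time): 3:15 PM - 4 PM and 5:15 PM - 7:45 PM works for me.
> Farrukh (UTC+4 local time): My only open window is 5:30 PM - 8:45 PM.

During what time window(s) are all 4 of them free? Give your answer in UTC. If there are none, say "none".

13:30-14:00, 15:15-16:45

Jonas in UTC: 09:15-10:30, 11:30-17:45 (add 5h to convert from UTC-5).
Luca in UTC: 10:00-11:30, 13:15-18:30 (add 7h to convert from UTC-7).
Hamid in UTC: 13:15-14:00, 15:15-17:45 (subtract 2h to convert from UTC+2).
Farrukh in UTC: 13:30-16:45 (subtract 4h to convert from UTC+4).
Jonas ∩ Luca: 10:00-10:30, 13:15-17:45.
Jonas ∩ Luca ∩ Hamid: 13:15-14:00, 15:15-17:45.
Jonas ∩ Luca ∩ Hamid ∩ Farrukh: 13:30-14:00, 15:15-16:45.
So the common availability across everyone is 13:30-14:00, 15:15-16:45.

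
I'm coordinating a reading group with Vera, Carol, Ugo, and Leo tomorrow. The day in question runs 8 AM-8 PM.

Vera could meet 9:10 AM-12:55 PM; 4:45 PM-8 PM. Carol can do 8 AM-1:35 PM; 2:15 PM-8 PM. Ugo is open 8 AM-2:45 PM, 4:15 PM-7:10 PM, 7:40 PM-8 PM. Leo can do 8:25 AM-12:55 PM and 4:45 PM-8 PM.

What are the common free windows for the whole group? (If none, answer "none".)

Vera ∩ Carol: 09:10-12:55, 16:45-20:00.
Vera ∩ Carol ∩ Ugo: 09:10-12:55, 16:45-19:10, 19:40-20:00.
Vera ∩ Carol ∩ Ugo ∩ Leo: 09:10-12:55, 16:45-19:10, 19:40-20:00.
Those are the intersection windows.

09:10-12:55, 16:45-19:10, 19:40-20:00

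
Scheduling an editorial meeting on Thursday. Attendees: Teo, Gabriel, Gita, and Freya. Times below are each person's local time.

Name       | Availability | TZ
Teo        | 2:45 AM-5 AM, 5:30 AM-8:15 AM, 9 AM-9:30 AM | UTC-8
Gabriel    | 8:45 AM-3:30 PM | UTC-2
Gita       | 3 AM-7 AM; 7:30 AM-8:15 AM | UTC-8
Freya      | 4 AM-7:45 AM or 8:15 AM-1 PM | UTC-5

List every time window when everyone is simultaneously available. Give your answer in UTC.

Teo in UTC: 10:45-13:00, 13:30-16:15, 17:00-17:30 (add 8h to convert from UTC-8).
Gabriel in UTC: 10:45-17:30 (add 2h to convert from UTC-2).
Gita in UTC: 11:00-15:00, 15:30-16:15 (add 8h to convert from UTC-8).
Freya in UTC: 09:00-12:45, 13:15-18:00 (add 5h to convert from UTC-5).
Teo ∩ Gabriel: 10:45-13:00, 13:30-16:15, 17:00-17:30.
Teo ∩ Gabriel ∩ Gita: 11:00-13:00, 13:30-15:00, 15:30-16:15.
Teo ∩ Gabriel ∩ Gita ∩ Freya: 11:00-12:45, 13:30-15:00, 15:30-16:15.

11:00-12:45, 13:30-15:00, 15:30-16:15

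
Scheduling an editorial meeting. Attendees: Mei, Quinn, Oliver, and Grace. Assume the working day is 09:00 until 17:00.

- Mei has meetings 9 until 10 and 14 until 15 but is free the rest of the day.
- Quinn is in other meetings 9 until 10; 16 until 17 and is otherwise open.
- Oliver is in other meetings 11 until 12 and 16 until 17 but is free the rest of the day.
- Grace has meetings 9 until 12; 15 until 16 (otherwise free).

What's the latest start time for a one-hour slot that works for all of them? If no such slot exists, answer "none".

13:00

Mei free: 10:00-14:00, 15:00-17:00 (invert busy blocks within the working day).
Quinn free: 10:00-16:00 (invert busy blocks within the working day).
Oliver free: 09:00-11:00, 12:00-16:00 (invert busy blocks within the working day).
Grace free: 12:00-15:00, 16:00-17:00 (invert busy blocks within the working day).
Mei ∩ Quinn: 10:00-14:00, 15:00-16:00.
Mei ∩ Quinn ∩ Oliver: 10:00-11:00, 12:00-14:00, 15:00-16:00.
Mei ∩ Quinn ∩ Oliver ∩ Grace: 12:00-14:00.
The last common window of at least 60 minutes is 12:00-14:00; a 60-minute meeting can start as late as 13:00 and still end by 14:00.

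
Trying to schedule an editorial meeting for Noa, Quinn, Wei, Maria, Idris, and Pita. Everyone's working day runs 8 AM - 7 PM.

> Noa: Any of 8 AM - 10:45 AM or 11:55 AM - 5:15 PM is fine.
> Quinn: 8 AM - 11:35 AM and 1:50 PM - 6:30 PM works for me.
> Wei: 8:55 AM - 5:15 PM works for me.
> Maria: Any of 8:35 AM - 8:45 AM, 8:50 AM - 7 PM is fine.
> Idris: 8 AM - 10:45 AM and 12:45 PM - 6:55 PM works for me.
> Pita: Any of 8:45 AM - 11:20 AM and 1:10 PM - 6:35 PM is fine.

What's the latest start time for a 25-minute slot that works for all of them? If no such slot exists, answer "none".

Noa ∩ Quinn: 08:00-10:45, 13:50-17:15.
Noa ∩ Quinn ∩ Wei: 08:55-10:45, 13:50-17:15.
Noa ∩ Quinn ∩ Wei ∩ Maria: 08:55-10:45, 13:50-17:15.
Noa ∩ Quinn ∩ Wei ∩ Maria ∩ Idris: 08:55-10:45, 13:50-17:15.
Noa ∩ Quinn ∩ Wei ∩ Maria ∩ Idris ∩ Pita: 08:55-10:45, 13:50-17:15.
The last common window of at least 25 minutes is 13:50-17:15; a 25-minute meeting can start as late as 16:50 and still end by 17:15.

16:50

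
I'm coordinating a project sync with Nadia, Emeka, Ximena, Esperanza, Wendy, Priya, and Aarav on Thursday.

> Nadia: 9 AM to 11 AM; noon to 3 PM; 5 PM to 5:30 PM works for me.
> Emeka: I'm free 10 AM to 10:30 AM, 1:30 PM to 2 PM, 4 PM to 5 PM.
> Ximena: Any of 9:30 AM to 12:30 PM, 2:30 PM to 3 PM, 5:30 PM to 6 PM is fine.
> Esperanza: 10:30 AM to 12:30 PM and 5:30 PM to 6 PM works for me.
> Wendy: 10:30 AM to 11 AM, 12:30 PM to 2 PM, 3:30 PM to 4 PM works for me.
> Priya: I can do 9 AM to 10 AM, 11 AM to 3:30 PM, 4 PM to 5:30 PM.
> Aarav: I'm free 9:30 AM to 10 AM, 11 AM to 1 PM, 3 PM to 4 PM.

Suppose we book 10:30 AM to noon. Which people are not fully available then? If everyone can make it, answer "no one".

Nadia: not fully free for 10:30-12:00. Emeka: not fully free for 10:30-12:00. Ximena: free for 10:30-12:00. Esperanza: free for 10:30-12:00. Wendy: not fully free for 10:30-12:00. Priya: not fully free for 10:30-12:00. Aarav: not fully free for 10:30-12:00.

Aarav, Emeka, Nadia, Priya, Wendy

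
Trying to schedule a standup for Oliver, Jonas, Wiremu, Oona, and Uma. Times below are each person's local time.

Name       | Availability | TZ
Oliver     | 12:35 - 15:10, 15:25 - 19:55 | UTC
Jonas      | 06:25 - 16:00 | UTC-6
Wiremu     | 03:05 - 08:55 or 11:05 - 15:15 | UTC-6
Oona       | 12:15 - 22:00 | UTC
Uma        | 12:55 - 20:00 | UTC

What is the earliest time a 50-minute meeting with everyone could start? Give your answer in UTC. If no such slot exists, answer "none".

12:55

Oliver in UTC: 12:35-15:10, 15:25-19:55.
Jonas in UTC: 12:25-22:00 (add 6h to convert from UTC-6).
Wiremu in UTC: 09:05-14:55, 17:05-21:15 (add 6h to convert from UTC-6).
Oona in UTC: 12:15-22:00.
Uma in UTC: 12:55-20:00.
Oliver ∩ Jonas: 12:35-15:10, 15:25-19:55.
Oliver ∩ Jonas ∩ Wiremu: 12:35-14:55, 17:05-19:55.
Oliver ∩ Jonas ∩ Wiremu ∩ Oona: 12:35-14:55, 17:05-19:55.
Oliver ∩ Jonas ∩ Wiremu ∩ Oona ∩ Uma: 12:55-14:55, 17:05-19:55.
The first common window of at least 50 minutes is 12:55-14:55, so the earliest start is 12:55.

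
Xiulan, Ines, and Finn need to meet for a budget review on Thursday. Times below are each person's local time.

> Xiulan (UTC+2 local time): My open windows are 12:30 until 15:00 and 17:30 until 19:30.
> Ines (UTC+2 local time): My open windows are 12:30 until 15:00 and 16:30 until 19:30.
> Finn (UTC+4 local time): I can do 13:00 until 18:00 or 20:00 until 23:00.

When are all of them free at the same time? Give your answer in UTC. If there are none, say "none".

10:30-13:00, 16:00-17:30

Xiulan in UTC: 10:30-13:00, 15:30-17:30 (subtract 2h to convert from UTC+2).
Ines in UTC: 10:30-13:00, 14:30-17:30 (subtract 2h to convert from UTC+2).
Finn in UTC: 09:00-14:00, 16:00-19:00 (subtract 4h to convert from UTC+4).
Xiulan ∩ Ines: 10:30-13:00, 15:30-17:30.
Xiulan ∩ Ines ∩ Finn: 10:30-13:00, 16:00-17:30.
So the common availability across everyone is 10:30-13:00, 16:00-17:30.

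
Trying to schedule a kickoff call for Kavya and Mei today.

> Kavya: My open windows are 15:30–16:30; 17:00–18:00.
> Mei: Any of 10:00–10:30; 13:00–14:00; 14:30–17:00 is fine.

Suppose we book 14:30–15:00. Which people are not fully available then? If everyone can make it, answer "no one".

Kavya: not fully free for 14:30-15:00. Mei: free for 14:30-15:00.

Kavya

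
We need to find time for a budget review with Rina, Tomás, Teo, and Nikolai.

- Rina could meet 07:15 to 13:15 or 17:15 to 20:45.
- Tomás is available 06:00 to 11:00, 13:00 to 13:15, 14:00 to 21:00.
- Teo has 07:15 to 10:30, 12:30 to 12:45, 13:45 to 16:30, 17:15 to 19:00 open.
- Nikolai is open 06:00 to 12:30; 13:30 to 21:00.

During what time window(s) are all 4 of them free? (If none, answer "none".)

07:15-10:30, 17:15-19:00

Rina ∩ Tomás: 07:15-11:00, 13:00-13:15, 17:15-20:45.
Rina ∩ Tomás ∩ Teo: 07:15-10:30, 17:15-19:00.
Rina ∩ Tomás ∩ Teo ∩ Nikolai: 07:15-10:30, 17:15-19:00.
So the common availability across everyone is 07:15-10:30, 17:15-19:00.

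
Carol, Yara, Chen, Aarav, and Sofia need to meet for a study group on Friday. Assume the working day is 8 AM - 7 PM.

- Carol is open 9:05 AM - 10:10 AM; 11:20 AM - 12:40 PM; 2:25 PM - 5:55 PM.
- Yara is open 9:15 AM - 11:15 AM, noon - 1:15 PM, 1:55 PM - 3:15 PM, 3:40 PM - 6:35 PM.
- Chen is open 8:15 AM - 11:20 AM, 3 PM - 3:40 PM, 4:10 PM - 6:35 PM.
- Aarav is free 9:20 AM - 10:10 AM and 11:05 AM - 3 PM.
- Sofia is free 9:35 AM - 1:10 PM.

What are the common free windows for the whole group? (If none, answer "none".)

Carol ∩ Yara: 09:15-10:10, 12:00-12:40, 14:25-15:15, 15:40-17:55.
Carol ∩ Yara ∩ Chen: 09:15-10:10, 15:00-15:15, 16:10-17:55.
Carol ∩ Yara ∩ Chen ∩ Aarav: 09:20-10:10.
Carol ∩ Yara ∩ Chen ∩ Aarav ∩ Sofia: 09:35-10:10.

09:35-10:10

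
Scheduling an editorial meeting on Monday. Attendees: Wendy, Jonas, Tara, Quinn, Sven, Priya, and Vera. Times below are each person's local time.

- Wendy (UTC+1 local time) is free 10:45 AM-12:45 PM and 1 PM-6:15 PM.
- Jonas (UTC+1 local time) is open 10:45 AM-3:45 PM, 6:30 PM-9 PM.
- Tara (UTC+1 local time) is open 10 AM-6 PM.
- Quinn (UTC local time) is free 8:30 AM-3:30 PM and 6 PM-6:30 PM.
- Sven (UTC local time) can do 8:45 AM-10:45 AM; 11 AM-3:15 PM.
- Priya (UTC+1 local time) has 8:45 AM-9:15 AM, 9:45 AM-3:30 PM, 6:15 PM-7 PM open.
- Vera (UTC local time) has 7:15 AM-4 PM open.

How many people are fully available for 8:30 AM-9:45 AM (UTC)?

2

Wendy in UTC: 09:45-11:45, 12:00-17:15 (subtract 1h to convert from UTC+1).
Jonas in UTC: 09:45-14:45, 17:30-20:00 (subtract 1h to convert from UTC+1).
Tara in UTC: 09:00-17:00 (subtract 1h to convert from UTC+1).
Quinn in UTC: 08:30-15:30, 18:00-18:30.
Sven in UTC: 08:45-10:45, 11:00-15:15.
Priya in UTC: 07:45-08:15, 08:45-14:30, 17:15-18:00 (subtract 1h to convert from UTC+1).
Vera in UTC: 07:15-16:00.
Quinn and Vera can make the full 08:30-09:45 slot — that's 2.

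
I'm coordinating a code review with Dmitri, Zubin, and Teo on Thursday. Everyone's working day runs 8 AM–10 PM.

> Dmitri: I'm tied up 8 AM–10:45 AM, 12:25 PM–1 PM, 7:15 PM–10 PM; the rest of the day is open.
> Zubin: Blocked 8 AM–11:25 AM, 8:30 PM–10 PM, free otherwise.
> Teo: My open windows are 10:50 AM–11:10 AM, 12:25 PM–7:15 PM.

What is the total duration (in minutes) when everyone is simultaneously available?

375

Dmitri free: 10:45-12:25, 13:00-19:15 (invert busy blocks within the working day).
Zubin free: 11:25-20:30 (invert busy blocks within the working day).
Teo free: 10:50-11:10, 12:25-19:15.
Dmitri ∩ Zubin: 11:25-12:25, 13:00-19:15.
Dmitri ∩ Zubin ∩ Teo: 13:00-19:15.
Those are the intersection windows.
That's a single block of 375 minutes.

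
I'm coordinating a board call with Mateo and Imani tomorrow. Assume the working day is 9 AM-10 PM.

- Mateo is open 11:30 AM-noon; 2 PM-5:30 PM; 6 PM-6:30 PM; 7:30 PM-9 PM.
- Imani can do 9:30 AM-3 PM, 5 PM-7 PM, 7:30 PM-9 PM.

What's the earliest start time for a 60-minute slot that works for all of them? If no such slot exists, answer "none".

Mateo ∩ Imani: 11:30-12:00, 14:00-15:00, 17:00-17:30, 18:00-18:30, 19:30-21:00.
So the common availability across everyone is 11:30-12:00, 14:00-15:00, 17:00-17:30, 18:00-18:30, 19:30-21:00.
The first common window of at least 60 minutes is 14:00-15:00, so the earliest start is 14:00.

14:00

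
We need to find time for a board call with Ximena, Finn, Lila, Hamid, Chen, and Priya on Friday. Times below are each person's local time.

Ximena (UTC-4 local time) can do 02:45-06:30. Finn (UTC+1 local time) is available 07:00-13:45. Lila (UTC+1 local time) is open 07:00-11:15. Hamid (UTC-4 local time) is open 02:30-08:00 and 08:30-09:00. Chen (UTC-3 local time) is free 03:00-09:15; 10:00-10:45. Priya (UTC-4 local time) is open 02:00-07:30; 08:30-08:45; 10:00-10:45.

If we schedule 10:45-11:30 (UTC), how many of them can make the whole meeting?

4

Ximena in UTC: 06:45-10:30 (add 4h to convert from UTC-4).
Finn in UTC: 06:00-12:45 (subtract 1h to convert from UTC+1).
Lila in UTC: 06:00-10:15 (subtract 1h to convert from UTC+1).
Hamid in UTC: 06:30-12:00, 12:30-13:00 (add 4h to convert from UTC-4).
Chen in UTC: 06:00-12:15, 13:00-13:45 (add 3h to convert from UTC-3).
Priya in UTC: 06:00-11:30, 12:30-12:45, 14:00-14:45 (add 4h to convert from UTC-4).
Finn, Hamid, Chen, and Priya can make the full 10:45-11:30 slot — that's 4.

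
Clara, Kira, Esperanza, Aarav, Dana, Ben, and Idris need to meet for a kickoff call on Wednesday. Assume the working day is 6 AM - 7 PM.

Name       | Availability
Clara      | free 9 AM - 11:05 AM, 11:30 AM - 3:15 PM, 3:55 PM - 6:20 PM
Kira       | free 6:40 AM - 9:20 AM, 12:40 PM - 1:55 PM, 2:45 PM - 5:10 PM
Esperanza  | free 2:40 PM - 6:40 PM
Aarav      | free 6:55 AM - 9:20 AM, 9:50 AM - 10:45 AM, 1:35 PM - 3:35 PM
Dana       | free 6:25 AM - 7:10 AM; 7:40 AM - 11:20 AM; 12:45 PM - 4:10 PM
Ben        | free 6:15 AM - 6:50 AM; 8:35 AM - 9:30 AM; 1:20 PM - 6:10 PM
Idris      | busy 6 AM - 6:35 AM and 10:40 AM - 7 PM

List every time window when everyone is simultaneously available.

none

Clara free: 09:00-11:05, 11:30-15:15, 15:55-18:20.
Kira free: 06:40-09:20, 12:40-13:55, 14:45-17:10.
Esperanza free: 14:40-18:40.
Aarav free: 06:55-09:20, 09:50-10:45, 13:35-15:35.
Dana free: 06:25-07:10, 07:40-11:20, 12:45-16:10.
Ben free: 06:15-06:50, 08:35-09:30, 13:20-18:10.
Idris free: 06:35-10:40 (invert busy blocks within the working day).
Clara ∩ Kira: 09:00-09:20, 12:40-13:55, 14:45-15:15, 15:55-17:10.
Clara ∩ Kira ∩ Esperanza: 14:45-15:15, 15:55-17:10.
Clara ∩ Kira ∩ Esperanza ∩ Aarav: 14:45-15:15.
Clara ∩ Kira ∩ Esperanza ∩ Aarav ∩ Dana: 14:45-15:15.
Clara ∩ Kira ∩ Esperanza ∩ Aarav ∩ Dana ∩ Ben: 14:45-15:15.
Clara ∩ Kira ∩ Esperanza ∩ Aarav ∩ Dana ∩ Ben ∩ Idris: ∅.
There is no time when everyone is free.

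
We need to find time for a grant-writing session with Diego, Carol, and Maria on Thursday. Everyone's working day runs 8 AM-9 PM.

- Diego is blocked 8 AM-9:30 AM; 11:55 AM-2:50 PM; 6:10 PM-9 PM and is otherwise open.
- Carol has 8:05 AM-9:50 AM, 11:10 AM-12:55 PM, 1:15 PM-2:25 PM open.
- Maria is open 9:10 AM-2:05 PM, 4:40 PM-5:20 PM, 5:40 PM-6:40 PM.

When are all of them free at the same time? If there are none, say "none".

09:30-09:50, 11:10-11:55

Diego free: 09:30-11:55, 14:50-18:10 (invert busy blocks within the working day).
Carol free: 08:05-09:50, 11:10-12:55, 13:15-14:25.
Maria free: 09:10-14:05, 16:40-17:20, 17:40-18:40.
Diego ∩ Carol: 09:30-09:50, 11:10-11:55.
Diego ∩ Carol ∩ Maria: 09:30-09:50, 11:10-11:55.
So the common availability across everyone is 09:30-09:50, 11:10-11:55.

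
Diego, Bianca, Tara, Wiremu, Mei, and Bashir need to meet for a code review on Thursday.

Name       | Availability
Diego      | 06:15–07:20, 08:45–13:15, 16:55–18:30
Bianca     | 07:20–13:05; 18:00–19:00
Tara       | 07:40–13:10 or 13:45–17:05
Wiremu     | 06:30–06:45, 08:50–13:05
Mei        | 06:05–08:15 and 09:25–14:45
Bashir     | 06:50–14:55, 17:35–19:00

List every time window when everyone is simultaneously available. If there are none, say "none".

09:25-13:05

Diego ∩ Bianca: 08:45-13:05, 18:00-18:30.
Diego ∩ Bianca ∩ Tara: 08:45-13:05.
Diego ∩ Bianca ∩ Tara ∩ Wiremu: 08:50-13:05.
Diego ∩ Bianca ∩ Tara ∩ Wiremu ∩ Mei: 09:25-13:05.
Diego ∩ Bianca ∩ Tara ∩ Wiremu ∩ Mei ∩ Bashir: 09:25-13:05.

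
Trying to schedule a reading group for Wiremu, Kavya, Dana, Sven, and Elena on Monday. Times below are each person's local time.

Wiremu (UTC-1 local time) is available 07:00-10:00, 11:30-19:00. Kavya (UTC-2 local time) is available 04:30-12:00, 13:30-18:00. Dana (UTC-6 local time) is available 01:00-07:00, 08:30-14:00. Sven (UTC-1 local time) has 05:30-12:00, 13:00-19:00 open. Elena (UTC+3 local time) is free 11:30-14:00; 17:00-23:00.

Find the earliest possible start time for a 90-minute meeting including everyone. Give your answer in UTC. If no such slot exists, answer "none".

Wiremu in UTC: 08:00-11:00, 12:30-20:00 (add 1h to convert from UTC-1).
Kavya in UTC: 06:30-14:00, 15:30-20:00 (add 2h to convert from UTC-2).
Dana in UTC: 07:00-13:00, 14:30-20:00 (add 6h to convert from UTC-6).
Sven in UTC: 06:30-13:00, 14:00-20:00 (add 1h to convert from UTC-1).
Elena in UTC: 08:30-11:00, 14:00-20:00 (subtract 3h to convert from UTC+3).
Wiremu ∩ Kavya: 08:00-11:00, 12:30-14:00, 15:30-20:00.
Wiremu ∩ Kavya ∩ Dana: 08:00-11:00, 12:30-13:00, 15:30-20:00.
Wiremu ∩ Kavya ∩ Dana ∩ Sven: 08:00-11:00, 12:30-13:00, 15:30-20:00.
Wiremu ∩ Kavya ∩ Dana ∩ Sven ∩ Elena: 08:30-11:00, 15:30-20:00.
So the common availability across everyone is 08:30-11:00, 15:30-20:00.
The first common window of at least 90 minutes is 08:30-11:00, so the earliest start is 08:30.

08:30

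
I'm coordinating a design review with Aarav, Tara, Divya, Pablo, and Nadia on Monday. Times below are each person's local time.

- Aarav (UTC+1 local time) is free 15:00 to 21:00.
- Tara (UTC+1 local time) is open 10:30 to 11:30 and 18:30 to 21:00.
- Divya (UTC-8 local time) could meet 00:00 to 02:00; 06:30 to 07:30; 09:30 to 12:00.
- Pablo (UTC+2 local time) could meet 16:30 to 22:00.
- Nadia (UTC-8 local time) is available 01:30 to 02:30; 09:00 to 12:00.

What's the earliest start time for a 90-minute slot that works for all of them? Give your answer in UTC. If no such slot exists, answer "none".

17:30

Aarav in UTC: 14:00-20:00 (subtract 1h to convert from UTC+1).
Tara in UTC: 09:30-10:30, 17:30-20:00 (subtract 1h to convert from UTC+1).
Divya in UTC: 08:00-10:00, 14:30-15:30, 17:30-20:00 (add 8h to convert from UTC-8).
Pablo in UTC: 14:30-20:00 (subtract 2h to convert from UTC+2).
Nadia in UTC: 09:30-10:30, 17:00-20:00 (add 8h to convert from UTC-8).
Aarav ∩ Tara: 17:30-20:00.
Aarav ∩ Tara ∩ Divya: 17:30-20:00.
Aarav ∩ Tara ∩ Divya ∩ Pablo: 17:30-20:00.
Aarav ∩ Tara ∩ Divya ∩ Pablo ∩ Nadia: 17:30-20:00.
Those are the intersection windows.
The first common window of at least 90 minutes is 17:30-20:00, so the earliest start is 17:30.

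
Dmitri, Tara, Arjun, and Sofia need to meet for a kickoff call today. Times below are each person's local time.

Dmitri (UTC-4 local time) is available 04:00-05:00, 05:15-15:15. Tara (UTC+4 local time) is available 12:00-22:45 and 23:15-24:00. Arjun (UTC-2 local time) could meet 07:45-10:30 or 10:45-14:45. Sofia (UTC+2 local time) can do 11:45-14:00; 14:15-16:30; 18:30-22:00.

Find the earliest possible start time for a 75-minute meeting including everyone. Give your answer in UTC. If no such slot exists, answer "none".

09:45

Dmitri in UTC: 08:00-09:00, 09:15-19:15 (add 4h to convert from UTC-4).
Tara in UTC: 08:00-18:45, 19:15-20:00 (subtract 4h to convert from UTC+4).
Arjun in UTC: 09:45-12:30, 12:45-16:45 (add 2h to convert from UTC-2).
Sofia in UTC: 09:45-12:00, 12:15-14:30, 16:30-20:00 (subtract 2h to convert from UTC+2).
Dmitri ∩ Tara: 08:00-09:00, 09:15-18:45.
Dmitri ∩ Tara ∩ Arjun: 09:45-12:30, 12:45-16:45.
Dmitri ∩ Tara ∩ Arjun ∩ Sofia: 09:45-12:00, 12:15-12:30, 12:45-14:30, 16:30-16:45.
The first common window of at least 75 minutes is 09:45-12:00, so the earliest start is 09:45.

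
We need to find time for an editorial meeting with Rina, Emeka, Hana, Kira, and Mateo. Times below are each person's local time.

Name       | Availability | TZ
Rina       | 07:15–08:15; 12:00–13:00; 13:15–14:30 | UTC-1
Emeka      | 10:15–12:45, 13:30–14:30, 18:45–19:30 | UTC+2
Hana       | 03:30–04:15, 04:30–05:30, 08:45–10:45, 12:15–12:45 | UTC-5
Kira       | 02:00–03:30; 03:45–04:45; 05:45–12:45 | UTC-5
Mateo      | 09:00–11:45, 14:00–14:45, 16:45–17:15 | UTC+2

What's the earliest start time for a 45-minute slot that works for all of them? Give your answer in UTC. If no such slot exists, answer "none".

Rina in UTC: 08:15-09:15, 13:00-14:00, 14:15-15:30 (add 1h to convert from UTC-1).
Emeka in UTC: 08:15-10:45, 11:30-12:30, 16:45-17:30 (subtract 2h to convert from UTC+2).
Hana in UTC: 08:30-09:15, 09:30-10:30, 13:45-15:45, 17:15-17:45 (add 5h to convert from UTC-5).
Kira in UTC: 07:00-08:30, 08:45-09:45, 10:45-17:45 (add 5h to convert from UTC-5).
Mateo in UTC: 07:00-09:45, 12:00-12:45, 14:45-15:15 (subtract 2h to convert from UTC+2).
Rina ∩ Emeka: 08:15-09:15.
Rina ∩ Emeka ∩ Hana: 08:30-09:15.
Rina ∩ Emeka ∩ Hana ∩ Kira: 08:45-09:15.
Rina ∩ Emeka ∩ Hana ∩ Kira ∩ Mateo: 08:45-09:15.
Those are the intersection windows.
No common window is at least 45 minutes long.

none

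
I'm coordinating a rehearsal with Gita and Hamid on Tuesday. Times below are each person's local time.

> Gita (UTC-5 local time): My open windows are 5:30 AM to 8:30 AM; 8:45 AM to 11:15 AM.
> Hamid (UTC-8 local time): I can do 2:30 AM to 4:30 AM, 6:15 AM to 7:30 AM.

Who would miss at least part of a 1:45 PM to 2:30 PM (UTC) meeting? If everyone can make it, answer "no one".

Hamid

Gita in UTC: 10:30-13:30, 13:45-16:15 (add 5h to convert from UTC-5).
Hamid in UTC: 10:30-12:30, 14:15-15:30 (add 8h to convert from UTC-8).
Gita: free for 13:45-14:30. Hamid: not fully free for 13:45-14:30.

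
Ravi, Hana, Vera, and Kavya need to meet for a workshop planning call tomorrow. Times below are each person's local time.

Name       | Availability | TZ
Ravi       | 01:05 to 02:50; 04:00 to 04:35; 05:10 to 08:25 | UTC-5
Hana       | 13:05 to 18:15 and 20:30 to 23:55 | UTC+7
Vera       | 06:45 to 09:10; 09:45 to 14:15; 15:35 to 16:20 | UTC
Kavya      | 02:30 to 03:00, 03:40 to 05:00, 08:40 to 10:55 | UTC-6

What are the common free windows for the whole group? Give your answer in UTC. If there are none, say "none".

10:10-11:00

Ravi in UTC: 06:05-07:50, 09:00-09:35, 10:10-13:25 (add 5h to convert from UTC-5).
Hana in UTC: 06:05-11:15, 13:30-16:55 (subtract 7h to convert from UTC+7).
Vera in UTC: 06:45-09:10, 09:45-14:15, 15:35-16:20.
Kavya in UTC: 08:30-09:00, 09:40-11:00, 14:40-16:55 (add 6h to convert from UTC-6).
Ravi ∩ Hana: 06:05-07:50, 09:00-09:35, 10:10-11:15.
Ravi ∩ Hana ∩ Vera: 06:45-07:50, 09:00-09:10, 10:10-11:15.
Ravi ∩ Hana ∩ Vera ∩ Kavya: 10:10-11:00.
Those are the intersection windows.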